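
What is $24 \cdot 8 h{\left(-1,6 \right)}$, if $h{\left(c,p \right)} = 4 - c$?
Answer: $960$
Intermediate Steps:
$24 \cdot 8 h{\left(-1,6 \right)} = 24 \cdot 8 \left(4 - -1\right) = 192 \left(4 + 1\right) = 192 \cdot 5 = 960$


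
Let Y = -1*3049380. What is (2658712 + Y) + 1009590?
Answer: 618922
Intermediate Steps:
Y = -3049380
(2658712 + Y) + 1009590 = (2658712 - 3049380) + 1009590 = -390668 + 1009590 = 618922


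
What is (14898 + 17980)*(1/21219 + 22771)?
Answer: 15885921352300/21219 ≈ 7.4866e+8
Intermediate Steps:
(14898 + 17980)*(1/21219 + 22771) = 32878*(1/21219 + 22771) = 32878*(483177850/21219) = 15885921352300/21219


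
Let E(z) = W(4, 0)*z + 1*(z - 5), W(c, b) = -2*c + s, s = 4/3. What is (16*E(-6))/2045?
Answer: 464/2045 ≈ 0.22689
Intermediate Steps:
s = 4/3 (s = 4*(1/3) = 4/3 ≈ 1.3333)
W(c, b) = 4/3 - 2*c (W(c, b) = -2*c + 4/3 = 4/3 - 2*c)
E(z) = -5 - 17*z/3 (E(z) = (4/3 - 2*4)*z + 1*(z - 5) = (4/3 - 8)*z + 1*(-5 + z) = -20*z/3 + (-5 + z) = -5 - 17*z/3)
(16*E(-6))/2045 = (16*(-5 - 17/3*(-6)))/2045 = (16*(-5 + 34))*(1/2045) = (16*29)*(1/2045) = 464*(1/2045) = 464/2045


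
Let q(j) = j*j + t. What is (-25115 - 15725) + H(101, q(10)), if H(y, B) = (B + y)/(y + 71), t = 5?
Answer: -3512137/86 ≈ -40839.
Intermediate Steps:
q(j) = 5 + j² (q(j) = j*j + 5 = j² + 5 = 5 + j²)
H(y, B) = (B + y)/(71 + y)
(-25115 - 15725) + H(101, q(10)) = (-25115 - 15725) + ((5 + 10²) + 101)/(71 + 101) = -40840 + ((5 + 100) + 101)/172 = -40840 + (105 + 101)/172 = -40840 + (1/172)*206 = -40840 + 103/86 = -3512137/86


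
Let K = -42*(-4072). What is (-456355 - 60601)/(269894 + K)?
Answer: -258478/220459 ≈ -1.1725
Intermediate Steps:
K = 171024
(-456355 - 60601)/(269894 + K) = (-456355 - 60601)/(269894 + 171024) = -516956/440918 = -516956*1/440918 = -258478/220459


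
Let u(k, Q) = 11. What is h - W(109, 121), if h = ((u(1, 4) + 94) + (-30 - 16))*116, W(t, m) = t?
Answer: 6735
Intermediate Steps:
h = 6844 (h = ((11 + 94) + (-30 - 16))*116 = (105 - 46)*116 = 59*116 = 6844)
h - W(109, 121) = 6844 - 1*109 = 6844 - 109 = 6735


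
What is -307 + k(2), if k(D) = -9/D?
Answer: -623/2 ≈ -311.50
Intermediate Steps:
-307 + k(2) = -307 - 9/2 = -623/2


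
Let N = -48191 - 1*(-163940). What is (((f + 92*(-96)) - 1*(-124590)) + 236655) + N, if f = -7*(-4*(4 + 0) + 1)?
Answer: 468267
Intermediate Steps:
f = 105 (f = -7*(-4*4 + 1) = -7*(-16 + 1) = -7*(-15) = 105)
N = 115749 (N = -48191 + 163940 = 115749)
(((f + 92*(-96)) - 1*(-124590)) + 236655) + N = (((105 + 92*(-96)) - 1*(-124590)) + 236655) + 115749 = (((105 - 8832) + 124590) + 236655) + 115749 = ((-8727 + 124590) + 236655) + 115749 = (115863 + 236655) + 115749 = 352518 + 115749 = 468267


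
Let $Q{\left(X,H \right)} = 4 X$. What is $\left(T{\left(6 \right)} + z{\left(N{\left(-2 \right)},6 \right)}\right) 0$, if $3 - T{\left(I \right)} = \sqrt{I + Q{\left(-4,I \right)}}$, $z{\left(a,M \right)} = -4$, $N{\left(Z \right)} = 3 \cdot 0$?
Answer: $0$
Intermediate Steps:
$N{\left(Z \right)} = 0$
$T{\left(I \right)} = 3 - \sqrt{-16 + I}$ ($T{\left(I \right)} = 3 - \sqrt{I + 4 \left(-4\right)} = 3 - \sqrt{I - 16} = 3 - \sqrt{-16 + I}$)
$\left(T{\left(6 \right)} + z{\left(N{\left(-2 \right)},6 \right)}\right) 0 = \left(\left(3 - \sqrt{-16 + 6}\right) - 4\right) 0 = \left(\left(3 - \sqrt{-10}\right) - 4\right) 0 = \left(\left(3 - i \sqrt{10}\right) - 4\right) 0 = \left(-1 - i \sqrt{10}\right) 0 = 0$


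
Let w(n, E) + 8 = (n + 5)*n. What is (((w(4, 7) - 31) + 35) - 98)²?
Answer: 4356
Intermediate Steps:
w(n, E) = -8 + n*(5 + n) (w(n, E) = -8 + (n + 5)*n = -8 + (5 + n)*n = -8 + n*(5 + n))
(((w(4, 7) - 31) + 35) - 98)² = ((((-8 + 4² + 5*4) - 31) + 35) - 98)² = ((((-8 + 16 + 20) - 31) + 35) - 98)² = (((28 - 31) + 35) - 98)² = ((-3 + 35) - 98)² = (32 - 98)² = (-66)² = 4356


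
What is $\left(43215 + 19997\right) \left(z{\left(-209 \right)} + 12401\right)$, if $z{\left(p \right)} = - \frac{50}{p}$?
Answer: $\frac{163836591108}{209} \approx 7.8391 \cdot 10^{8}$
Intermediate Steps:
$\left(43215 + 19997\right) \left(z{\left(-209 \right)} + 12401\right) = \left(43215 + 19997\right) \left(- \frac{50}{-209} + 12401\right) = 63212 \left(\left(-50\right) \left(- \frac{1}{209}\right) + 12401\right) = 63212 \left(\frac{50}{209} + 12401\right) = 63212 \cdot \frac{2591859}{209} = \frac{163836591108}{209}$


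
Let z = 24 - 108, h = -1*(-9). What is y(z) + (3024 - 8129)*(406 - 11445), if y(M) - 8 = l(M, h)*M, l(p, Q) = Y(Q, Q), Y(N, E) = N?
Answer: 56353347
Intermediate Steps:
h = 9
z = -84
l(p, Q) = Q
y(M) = 8 + 9*M
y(z) + (3024 - 8129)*(406 - 11445) = (8 + 9*(-84)) + (3024 - 8129)*(406 - 11445) = (8 - 756) - 5105*(-11039) = -748 + 56354095 = 56353347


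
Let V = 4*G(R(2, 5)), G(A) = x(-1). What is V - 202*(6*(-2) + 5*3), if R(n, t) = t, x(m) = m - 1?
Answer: -614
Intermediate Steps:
x(m) = -1 + m
G(A) = -2 (G(A) = -1 - 1 = -2)
V = -8 (V = 4*(-2) = -8)
V - 202*(6*(-2) + 5*3) = -8 - 202*(6*(-2) + 5*3) = -8 - 202*(-12 + 15) = -8 - 202*3 = -8 - 606 = -614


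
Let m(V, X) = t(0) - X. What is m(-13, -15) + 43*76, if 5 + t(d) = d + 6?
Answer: 3284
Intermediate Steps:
t(d) = 1 + d (t(d) = -5 + (d + 6) = -5 + (6 + d) = 1 + d)
m(V, X) = 1 - X (m(V, X) = (1 + 0) - X = 1 - X)
m(-13, -15) + 43*76 = (1 - 1*(-15)) + 43*76 = (1 + 15) + 3268 = 16 + 3268 = 3284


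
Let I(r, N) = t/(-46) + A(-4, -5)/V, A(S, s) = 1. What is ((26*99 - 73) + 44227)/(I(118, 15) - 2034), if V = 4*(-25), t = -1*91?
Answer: -11941600/519297 ≈ -22.996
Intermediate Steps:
t = -91
V = -100
I(r, N) = 4527/2300 (I(r, N) = -91/(-46) + 1/(-100) = -91*(-1/46) + 1*(-1/100) = 91/46 - 1/100 = 4527/2300)
((26*99 - 73) + 44227)/(I(118, 15) - 2034) = ((26*99 - 73) + 44227)/(4527/2300 - 2034) = ((2574 - 73) + 44227)/(-4673673/2300) = (2501 + 44227)*(-2300/4673673) = 46728*(-2300/4673673) = -11941600/519297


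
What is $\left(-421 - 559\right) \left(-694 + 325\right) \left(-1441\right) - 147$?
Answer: $-521094567$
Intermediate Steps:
$\left(-421 - 559\right) \left(-694 + 325\right) \left(-1441\right) - 147 = \left(-980\right) \left(-369\right) \left(-1441\right) - 147 = 361620 \left(-1441\right) - 147 = -521094420 - 147 = -521094567$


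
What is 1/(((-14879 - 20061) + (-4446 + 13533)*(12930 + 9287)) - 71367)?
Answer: 1/201779572 ≈ 4.9559e-9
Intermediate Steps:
1/(((-14879 - 20061) + (-4446 + 13533)*(12930 + 9287)) - 71367) = 1/((-34940 + 9087*22217) - 71367) = 1/((-34940 + 201885879) - 71367) = 1/(201850939 - 71367) = 1/201779572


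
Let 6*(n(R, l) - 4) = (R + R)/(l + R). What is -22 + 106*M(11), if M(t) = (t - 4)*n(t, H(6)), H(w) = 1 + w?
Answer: 83623/27 ≈ 3097.1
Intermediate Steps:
n(R, l) = 4 + R/(3*(R + l)) (n(R, l) = 4 + ((R + R)/(l + R))/6 = 4 + ((2*R)/(R + l))/6 = 4 + (2*R/(R + l))/6 = 4 + R/(3*(R + l)))
M(t) = (-4 + t)*(28 + 13*t/3)/(7 + t) (M(t) = (t - 4)*((4*(1 + 6) + 13*t/3)/(t + (1 + 6))) = (-4 + t)*((4*7 + 13*t/3)/(t + 7)) = (-4 + t)*((28 + 13*t/3)/(7 + t)) = (-4 + t)*(28 + 13*t/3)/(7 + t))
-22 + 106*M(11) = -22 + 106*((-4 + 11)*(84 + 13*11)/(3*(7 + 11))) = -22 + 106*((1/3)*7*(84 + 143)/18) = -22 + 106*((1/3)*(1/18)*7*227) = -22 + 106*(1589/54) = -22 + 84217/27 = 83623/27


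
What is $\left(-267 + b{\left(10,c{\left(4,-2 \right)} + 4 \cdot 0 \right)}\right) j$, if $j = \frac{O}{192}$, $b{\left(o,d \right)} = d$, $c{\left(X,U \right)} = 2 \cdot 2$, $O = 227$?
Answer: $- \frac{59701}{192} \approx -310.94$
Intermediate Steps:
$c{\left(X,U \right)} = 4$
$j = \frac{227}{192} \approx 1.1823$
$\left(-267 + b{\left(10,c{\left(4,-2 \right)} + 4 \cdot 0 \right)}\right) j = \left(-267 + \left(4 + 4 \cdot 0\right)\right) \frac{227}{192} = \left(-267 + \left(4 + 0\right)\right) \frac{227}{192} = \left(-267 + 4\right) \frac{227}{192} = \left(-263\right) \frac{227}{192} = - \frac{59701}{192}$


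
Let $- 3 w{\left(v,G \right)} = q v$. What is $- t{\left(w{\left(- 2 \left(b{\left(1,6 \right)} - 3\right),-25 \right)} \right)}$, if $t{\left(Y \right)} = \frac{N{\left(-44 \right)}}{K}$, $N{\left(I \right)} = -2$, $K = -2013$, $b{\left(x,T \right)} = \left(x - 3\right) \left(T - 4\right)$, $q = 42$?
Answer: $- \frac{2}{2013} \approx -0.00099354$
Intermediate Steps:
$b{\left(x,T \right)} = \left(-4 + T\right) \left(-3 + x\right)$ ($b{\left(x,T \right)} = \left(-3 + x\right) \left(-4 + T\right) = \left(-4 + T\right) \left(-3 + x\right)$)
$w{\left(v,G \right)} = - 14 v$ ($w{\left(v,G \right)} = - \frac{42 v}{3} = - 14 v$)
$t{\left(Y \right)} = \frac{2}{2013}$ ($t{\left(Y \right)} = - \frac{2}{-2013} = \left(-2\right) \left(- \frac{1}{2013}\right) = \frac{2}{2013}$)
$- t{\left(w{\left(- 2 \left(b{\left(1,6 \right)} - 3\right),-25 \right)} \right)} = \left(-1\right) \frac{2}{2013} = - \frac{2}{2013}$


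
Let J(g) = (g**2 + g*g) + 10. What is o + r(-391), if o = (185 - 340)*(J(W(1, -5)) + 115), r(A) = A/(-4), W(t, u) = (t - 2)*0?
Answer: -77109/4 ≈ -19277.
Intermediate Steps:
W(t, u) = 0 (W(t, u) = (-2 + t)*0 = 0)
J(g) = 10 + 2*g**2 (J(g) = (g**2 + g**2) + 10 = 2*g**2 + 10 = 10 + 2*g**2)
r(A) = -A/4 (r(A) = A*(-1/4) = -A/4)
o = -19375 (o = (185 - 340)*((10 + 2*0**2) + 115) = -155*((10 + 2*0) + 115) = -155*((10 + 0) + 115) = -155*(10 + 115) = -155*125 = -19375)
o + r(-391) = -19375 - 1/4*(-391) = -19375 + 391/4 = -77109/4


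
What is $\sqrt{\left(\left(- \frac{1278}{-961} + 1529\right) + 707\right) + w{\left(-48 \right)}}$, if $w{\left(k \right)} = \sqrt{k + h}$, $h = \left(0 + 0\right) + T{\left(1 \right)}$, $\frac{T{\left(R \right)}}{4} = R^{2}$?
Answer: $\frac{\sqrt{2150074 + 1922 i \sqrt{11}}}{31} \approx 47.3 + 0.070118 i$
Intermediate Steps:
$T{\left(R \right)} = 4 R^{2}$
$h = 4$ ($h = \left(0 + 0\right) + 4 \cdot 1^{2} = 0 + 4 \cdot 1 = 0 + 4 = 4$)
$w{\left(k \right)} = \sqrt{4 + k}$ ($w{\left(k \right)} = \sqrt{k + 4} = \sqrt{4 + k}$)
$\sqrt{\left(\left(- \frac{1278}{-961} + 1529\right) + 707\right) + w{\left(-48 \right)}} = \sqrt{\left(\left(- \frac{1278}{-961} + 1529\right) + 707\right) + \sqrt{4 - 48}} = \sqrt{\left(\left(\left(-1278\right) \left(- \frac{1}{961}\right) + 1529\right) + 707\right) + \sqrt{-44}} = \sqrt{\left(\left(\frac{1278}{961} + 1529\right) + 707\right) + 2 i \sqrt{11}} = \sqrt{\left(\frac{1470647}{961} + 707\right) + 2 i \sqrt{11}} = \sqrt{\frac{2150074}{961} + 2 i \sqrt{11}}$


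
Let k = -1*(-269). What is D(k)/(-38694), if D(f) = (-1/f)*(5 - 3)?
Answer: 1/5204343 ≈ 1.9215e-7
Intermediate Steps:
k = 269
D(f) = -2/f (D(f) = -1/f*2 = -2/f)
D(k)/(-38694) = -2/269/(-38694) = -2*1/269*(-1/38694) = -2/269*(-1/38694) = 1/5204343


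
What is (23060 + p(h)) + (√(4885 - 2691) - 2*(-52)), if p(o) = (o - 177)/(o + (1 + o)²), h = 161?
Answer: 611645404/26405 + √2194 ≈ 23211.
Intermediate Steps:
p(o) = (-177 + o)/(o + (1 + o)²)
(23060 + p(h)) + (√(4885 - 2691) - 2*(-52)) = (23060 + (-177 + 161)/(161 + (1 + 161)²)) + (√(4885 - 2691) - 2*(-52)) = (23060 - 16/(161 + 162²)) + (√2194 + 104) = (23060 - 16/(161 + 26244)) + (104 + √2194) = (23060 - 16/26405) + (104 + √2194) = 608899284/26405 + (104 + √2194) = 611645404/26405 + √2194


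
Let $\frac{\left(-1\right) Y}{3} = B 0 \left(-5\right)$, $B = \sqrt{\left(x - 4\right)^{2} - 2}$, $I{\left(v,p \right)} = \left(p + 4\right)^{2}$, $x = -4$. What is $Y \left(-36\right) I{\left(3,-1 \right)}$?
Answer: $0$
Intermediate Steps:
$I{\left(v,p \right)} = \left(4 + p\right)^{2}$
$B = \sqrt{62}$ ($B = \sqrt{\left(-4 - 4\right)^{2} - 2} = \sqrt{\left(-8\right)^{2} - 2} = \sqrt{64 - 2} = \sqrt{62} \approx 7.874$)
$Y = 0$ ($Y = - 3 \sqrt{62} \cdot 0 \left(-5\right) = - 3 \cdot 0 \left(-5\right) = \left(-3\right) 0 = 0$)
$Y \left(-36\right) I{\left(3,-1 \right)} = 0 \left(-36\right) \left(4 - 1\right)^{2} = 0 \cdot 3^{2} = 0 \cdot 9 = 0$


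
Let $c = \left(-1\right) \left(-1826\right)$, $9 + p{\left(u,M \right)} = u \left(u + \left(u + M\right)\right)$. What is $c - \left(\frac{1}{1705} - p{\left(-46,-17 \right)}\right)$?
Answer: $\frac{11646854}{1705} \approx 6831.0$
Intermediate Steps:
$p{\left(u,M \right)} = -9 + u \left(M + 2 u\right)$ ($p{\left(u,M \right)} = -9 + u \left(u + \left(u + M\right)\right) = -9 + u \left(u + \left(M + u\right)\right) = -9 + u \left(M + 2 u\right)$)
$c = 1826$
$c - \left(\frac{1}{1705} - p{\left(-46,-17 \right)}\right) = 1826 - \left(\frac{1}{1705} - \left(-9 + 2 \left(-46\right)^{2} - -782\right)\right) = 1826 - \left(\frac{1}{1705} - \left(-9 + 2 \cdot 2116 + 782\right)\right) = 1826 - \left(\frac{1}{1705} - \left(-9 + 4232 + 782\right)\right) = 1826 - \left(\frac{1}{1705} - 5005\right) = 1826 - - \frac{8533524}{1705} = 1826 + \frac{8533524}{1705} = \frac{11646854}{1705}$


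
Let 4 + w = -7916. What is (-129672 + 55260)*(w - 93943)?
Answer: 7579829556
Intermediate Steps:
w = -7920 (w = -4 - 7916 = -7920)
(-129672 + 55260)*(w - 93943) = (-129672 + 55260)*(-7920 - 93943) = -74412*(-101863) = 7579829556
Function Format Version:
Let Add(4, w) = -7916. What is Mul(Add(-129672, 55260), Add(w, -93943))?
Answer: 7579829556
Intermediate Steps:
w = -7920 (w = Add(-4, -7916) = -7920)
Mul(Add(-129672, 55260), Add(w, -93943)) = Mul(Add(-129672, 55260), Add(-7920, -93943)) = Mul(-74412, -101863) = 7579829556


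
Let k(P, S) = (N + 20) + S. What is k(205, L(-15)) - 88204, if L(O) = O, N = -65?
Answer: -88264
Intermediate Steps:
k(P, S) = -45 + S (k(P, S) = (-65 + 20) + S = -45 + S)
k(205, L(-15)) - 88204 = (-45 - 15) - 88204 = -60 - 88204 = -88264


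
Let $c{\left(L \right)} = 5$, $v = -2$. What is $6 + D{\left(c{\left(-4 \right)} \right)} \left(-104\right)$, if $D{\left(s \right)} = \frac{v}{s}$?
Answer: $\frac{238}{5} \approx 47.6$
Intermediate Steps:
$D{\left(s \right)} = - \frac{2}{s}$
$6 + D{\left(c{\left(-4 \right)} \right)} \left(-104\right) = 6 + - \frac{2}{5} \left(-104\right) = 6 + \left(-2\right) \frac{1}{5} \left(-104\right) = 6 - - \frac{208}{5} = 6 + \frac{208}{5} = \frac{238}{5}$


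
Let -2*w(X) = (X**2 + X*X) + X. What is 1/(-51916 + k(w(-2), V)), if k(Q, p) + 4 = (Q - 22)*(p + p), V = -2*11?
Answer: -1/50820 ≈ -1.9677e-5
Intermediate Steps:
w(X) = -X**2 - X/2 (w(X) = -((X**2 + X*X) + X)/2 = -((X**2 + X**2) + X)/2 = -(2*X**2 + X)/2 = -(X + 2*X**2)/2 = -X**2 - X/2)
V = -22
k(Q, p) = -4 + 2*p*(-22 + Q) (k(Q, p) = -4 + (Q - 22)*(p + p) = -4 + (-22 + Q)*(2*p) = -4 + 2*p*(-22 + Q))
1/(-51916 + k(w(-2), V)) = 1/(-51916 + (-4 - 44*(-22) + 2*(-1*(-2)*(1/2 - 2))*(-22))) = 1/(-51916 + (-4 + 968 + 2*(-1*(-2)*(-3/2))*(-22))) = 1/(-51916 + (-4 + 968 + 2*(-3)*(-22))) = 1/(-51916 + (-4 + 968 + 132)) = 1/(-51916 + 1096) = 1/(-50820) = -1/50820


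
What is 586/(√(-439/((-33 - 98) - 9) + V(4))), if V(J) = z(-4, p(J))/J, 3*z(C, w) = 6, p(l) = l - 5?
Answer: 1172*√17815/509 ≈ 307.33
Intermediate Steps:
p(l) = -5 + l
z(C, w) = 2 (z(C, w) = (⅓)*6 = 2)
V(J) = 2/J
586/(√(-439/((-33 - 98) - 9) + V(4))) = 586/(√(-439/((-33 - 98) - 9) + 2/4)) = 586/(√(-439/(-131 - 9) + 2*(¼))) = 586/(√(-439/(-140) + ½)) = 586/(√(-439*(-1/140) + ½)) = 586/(√(439/140 + ½)) = 586/(√(509/140)) = 586/((√17815/70)) = 586*(2*√17815/509) = 1172*√17815/509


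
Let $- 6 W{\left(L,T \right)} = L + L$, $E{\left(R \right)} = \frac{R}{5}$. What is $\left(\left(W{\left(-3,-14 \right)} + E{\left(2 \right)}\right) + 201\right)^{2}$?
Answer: $\frac{1024144}{25} \approx 40966.0$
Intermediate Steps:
$E{\left(R \right)} = \frac{R}{5}$ ($E{\left(R \right)} = R \frac{1}{5} = \frac{R}{5}$)
$W{\left(L,T \right)} = - \frac{L}{3}$ ($W{\left(L,T \right)} = - \frac{L + L}{6} = - \frac{2 L}{6} = - \frac{L}{3}$)
$\left(\left(W{\left(-3,-14 \right)} + E{\left(2 \right)}\right) + 201\right)^{2} = \left(\left(\left(- \frac{1}{3}\right) \left(-3\right) + \frac{1}{5} \cdot 2\right) + 201\right)^{2} = \left(\left(1 + \frac{2}{5}\right) + 201\right)^{2} = \left(\frac{7}{5} + 201\right)^{2} = \left(\frac{1012}{5}\right)^{2} = \frac{1024144}{25}$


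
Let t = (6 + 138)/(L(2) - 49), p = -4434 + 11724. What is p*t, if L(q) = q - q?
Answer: -1049760/49 ≈ -21424.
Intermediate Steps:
p = 7290
L(q) = 0
t = -144/49 (t = (6 + 138)/(0 - 49) = 144/(-49) = 144*(-1/49) = -144/49 ≈ -2.9388)
p*t = 7290*(-144/49) = -1049760/49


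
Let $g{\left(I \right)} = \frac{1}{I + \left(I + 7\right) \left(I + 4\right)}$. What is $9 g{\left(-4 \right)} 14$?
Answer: $- \frac{63}{2} \approx -31.5$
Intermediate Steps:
$g{\left(I \right)} = \frac{1}{I + \left(4 + I\right) \left(7 + I\right)}$ ($g{\left(I \right)} = \frac{1}{I + \left(7 + I\right) \left(4 + I\right)} = \frac{1}{I + \left(4 + I\right) \left(7 + I\right)}$)
$9 g{\left(-4 \right)} 14 = \frac{9}{28 + \left(-4\right)^{2} + 12 \left(-4\right)} 14 = \frac{9}{28 + 16 - 48} \cdot 14 = \frac{9}{-4} \cdot 14 = 9 \left(- \frac{1}{4}\right) 14 = \left(- \frac{9}{4}\right) 14 = - \frac{63}{2}$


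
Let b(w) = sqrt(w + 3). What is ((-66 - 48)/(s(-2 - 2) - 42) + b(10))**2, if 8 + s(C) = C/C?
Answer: 44209/2401 + 228*sqrt(13)/49 ≈ 35.190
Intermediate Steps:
s(C) = -7 (s(C) = -8 + C/C = -8 + 1 = -7)
b(w) = sqrt(3 + w)
((-66 - 48)/(s(-2 - 2) - 42) + b(10))**2 = ((-66 - 48)/(-7 - 42) + sqrt(3 + 10))**2 = (-114/(-49) + sqrt(13))**2 = (-114*(-1/49) + sqrt(13))**2 = (114/49 + sqrt(13))**2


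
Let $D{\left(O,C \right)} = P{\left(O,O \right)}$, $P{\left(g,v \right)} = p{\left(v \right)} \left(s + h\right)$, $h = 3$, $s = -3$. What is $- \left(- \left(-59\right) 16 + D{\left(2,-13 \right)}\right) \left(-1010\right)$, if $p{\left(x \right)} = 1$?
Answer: $953440$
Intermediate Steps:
$P{\left(g,v \right)} = 0$ ($P{\left(g,v \right)} = 1 \left(-3 + 3\right) = 1 \cdot 0 = 0$)
$D{\left(O,C \right)} = 0$
$- \left(- \left(-59\right) 16 + D{\left(2,-13 \right)}\right) \left(-1010\right) = - \left(- \left(-59\right) 16 + 0\right) \left(-1010\right) = - \left(\left(-1\right) \left(-944\right) + 0\right) \left(-1010\right) = - \left(944 + 0\right) \left(-1010\right) = - 944 \left(-1010\right) = \left(-1\right) \left(-953440\right) = 953440$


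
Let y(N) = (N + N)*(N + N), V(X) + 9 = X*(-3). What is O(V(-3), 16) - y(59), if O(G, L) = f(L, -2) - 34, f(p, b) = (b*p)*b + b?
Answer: -13896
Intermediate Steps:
f(p, b) = b + p*b**2 (f(p, b) = p*b**2 + b = b + p*b**2)
V(X) = -9 - 3*X (V(X) = -9 + X*(-3) = -9 - 3*X)
y(N) = 4*N**2 (y(N) = (2*N)*(2*N) = 4*N**2)
O(G, L) = -36 + 4*L (O(G, L) = -2*(1 - 2*L) - 34 = (-2 + 4*L) - 34 = -36 + 4*L)
O(V(-3), 16) - y(59) = (-36 + 4*16) - 4*59**2 = (-36 + 64) - 4*3481 = 28 - 1*13924 = 28 - 13924 = -13896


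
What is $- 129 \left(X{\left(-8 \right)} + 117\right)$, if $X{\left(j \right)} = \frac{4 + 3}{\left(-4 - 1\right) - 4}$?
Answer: $- \frac{44978}{3} \approx -14993.0$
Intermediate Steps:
$X{\left(j \right)} = - \frac{7}{9}$ ($X{\left(j \right)} = \frac{7}{\left(-4 - 1\right) - 4} = \frac{7}{-5 - 4} = \frac{7}{-9} = 7 \left(- \frac{1}{9}\right) = - \frac{7}{9}$)
$- 129 \left(X{\left(-8 \right)} + 117\right) = - 129 \left(- \frac{7}{9} + 117\right) = \left(-129\right) \frac{1046}{9} = - \frac{44978}{3}$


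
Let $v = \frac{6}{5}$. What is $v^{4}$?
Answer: $\frac{1296}{625} \approx 2.0736$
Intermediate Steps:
$v = \frac{6}{5}$ ($v = 6 \cdot \frac{1}{5} = \frac{6}{5} \approx 1.2$)
$v^{4} = \left(\frac{6}{5}\right)^{4} = \frac{1296}{625}$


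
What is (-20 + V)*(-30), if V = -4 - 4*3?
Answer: 1080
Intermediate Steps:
V = -16 (V = -4 - 12 = -16)
(-20 + V)*(-30) = (-20 - 16)*(-30) = -36*(-30) = 1080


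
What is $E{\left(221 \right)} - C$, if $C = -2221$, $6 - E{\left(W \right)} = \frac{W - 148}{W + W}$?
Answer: $\frac{984261}{442} \approx 2226.8$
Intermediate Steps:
$E{\left(W \right)} = 6 - \frac{-148 + W}{2 W}$ ($E{\left(W \right)} = 6 - \frac{W - 148}{W + W} = 6 - \frac{-148 + W}{2 W}$)
$E{\left(221 \right)} - C = \left(\frac{11}{2} + \frac{74}{221}\right) - -2221 = \left(\frac{11}{2} + 74 \cdot \frac{1}{221}\right) + 2221 = \left(\frac{11}{2} + \frac{74}{221}\right) + 2221 = \frac{2579}{442} + 2221 = \frac{984261}{442}$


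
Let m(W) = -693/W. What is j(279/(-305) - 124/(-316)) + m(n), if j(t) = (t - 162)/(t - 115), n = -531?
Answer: 445372931/164227149 ≈ 2.7119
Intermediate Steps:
j(t) = (-162 + t)/(-115 + t)
j(279/(-305) - 124/(-316)) + m(n) = (-162 + (279/(-305) - 124/(-316)))/(-115 + (279/(-305) - 124/(-316))) - 693/(-531) = (-162 + (279*(-1/305) - 124*(-1/316)))/(-115 + (279*(-1/305) - 124*(-1/316))) - 693*(-1/531) = (-162 + (-279/305 + 31/79))/(-115 + (-279/305 + 31/79)) + 77/59 = (-162 - 12586/24095)/(-115 - 12586/24095) + 77/59 = -3915976/24095/(-2783511/24095) + 77/59 = -24095/2783511*(-3915976/24095) + 77/59 = 3915976/2783511 + 77/59 = 445372931/164227149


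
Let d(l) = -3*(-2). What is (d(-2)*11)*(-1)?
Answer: -66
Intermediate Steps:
d(l) = 6
(d(-2)*11)*(-1) = (6*11)*(-1) = 66*(-1) = -66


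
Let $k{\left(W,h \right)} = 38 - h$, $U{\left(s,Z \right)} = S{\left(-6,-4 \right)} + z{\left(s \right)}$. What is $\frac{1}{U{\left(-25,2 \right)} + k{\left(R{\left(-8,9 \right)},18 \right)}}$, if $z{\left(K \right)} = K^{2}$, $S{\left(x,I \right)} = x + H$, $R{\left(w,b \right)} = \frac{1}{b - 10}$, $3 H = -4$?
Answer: $\frac{3}{1913} \approx 0.0015682$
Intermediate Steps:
$H = - \frac{4}{3}$ ($H = \frac{1}{3} \left(-4\right) = - \frac{4}{3} \approx -1.3333$)
$R{\left(w,b \right)} = \frac{1}{-10 + b}$
$S{\left(x,I \right)} = - \frac{4}{3} + x$ ($S{\left(x,I \right)} = x - \frac{4}{3} = - \frac{4}{3} + x$)
$U{\left(s,Z \right)} = - \frac{22}{3} + s^{2}$ ($U{\left(s,Z \right)} = \left(- \frac{4}{3} - 6\right) + s^{2} = - \frac{22}{3} + s^{2}$)
$\frac{1}{U{\left(-25,2 \right)} + k{\left(R{\left(-8,9 \right)},18 \right)}} = \frac{1}{\left(- \frac{22}{3} + \left(-25\right)^{2}\right) + \left(38 - 18\right)} = \frac{1}{\left(- \frac{22}{3} + 625\right) + \left(38 - 18\right)} = \frac{1}{\frac{1853}{3} + 20} = \frac{1}{\frac{1913}{3}} = \frac{3}{1913}$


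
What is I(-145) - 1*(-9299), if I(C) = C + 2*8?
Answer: 9170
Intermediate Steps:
I(C) = 16 + C (I(C) = C + 16 = 16 + C)
I(-145) - 1*(-9299) = (16 - 145) - 1*(-9299) = -129 + 9299 = 9170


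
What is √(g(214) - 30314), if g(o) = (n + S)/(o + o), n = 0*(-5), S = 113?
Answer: I*√1388247853/214 ≈ 174.11*I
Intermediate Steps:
n = 0
g(o) = 113/(2*o) (g(o) = (0 + 113)/(o + o) = 113/((2*o)) = 113*(1/(2*o)) = 113/(2*o))
√(g(214) - 30314) = √((113/2)/214 - 30314) = √((113/2)*(1/214) - 30314) = √(113/428 - 30314) = √(-12974279/428) = I*√1388247853/214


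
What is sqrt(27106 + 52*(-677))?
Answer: I*sqrt(8098) ≈ 89.989*I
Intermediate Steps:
sqrt(27106 + 52*(-677)) = sqrt(27106 - 35204) = sqrt(-8098) = I*sqrt(8098)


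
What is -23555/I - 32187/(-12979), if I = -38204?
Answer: 1535392493/495849716 ≈ 3.0965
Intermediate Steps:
-23555/I - 32187/(-12979) = -23555/(-38204) - 32187/(-12979) = -23555*(-1/38204) - 32187*(-1/12979) = 23555/38204 + 32187/12979 = 1535392493/495849716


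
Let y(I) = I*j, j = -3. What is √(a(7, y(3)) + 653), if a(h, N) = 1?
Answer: √654 ≈ 25.573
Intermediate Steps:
y(I) = -3*I (y(I) = I*(-3) = -3*I)
√(a(7, y(3)) + 653) = √(1 + 653) = √654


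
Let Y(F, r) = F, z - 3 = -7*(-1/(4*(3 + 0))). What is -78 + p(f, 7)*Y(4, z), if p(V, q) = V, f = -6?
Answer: -102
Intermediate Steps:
z = 43/12 (z = 3 - 7*(-1/(4*(3 + 0))) = 3 - 7/((-4*3)) = 3 - 7/(-12) = 3 - 7*(-1/12) = 3 + 7/12 = 43/12 ≈ 3.5833)
-78 + p(f, 7)*Y(4, z) = -78 - 6*4 = -78 - 24 = -102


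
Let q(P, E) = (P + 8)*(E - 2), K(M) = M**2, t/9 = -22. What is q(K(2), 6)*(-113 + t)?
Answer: -14928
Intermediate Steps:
t = -198 (t = 9*(-22) = -198)
q(P, E) = (-2 + E)*(8 + P) (q(P, E) = (8 + P)*(-2 + E) = (-2 + E)*(8 + P))
q(K(2), 6)*(-113 + t) = (-16 - 2*2**2 + 8*6 + 6*2**2)*(-113 - 198) = (-16 - 2*4 + 48 + 6*4)*(-311) = (-16 - 8 + 48 + 24)*(-311) = 48*(-311) = -14928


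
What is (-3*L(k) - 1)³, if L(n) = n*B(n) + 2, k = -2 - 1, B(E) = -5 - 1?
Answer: -226981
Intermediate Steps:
B(E) = -6
k = -3
L(n) = 2 - 6*n (L(n) = n*(-6) + 2 = -6*n + 2 = 2 - 6*n)
(-3*L(k) - 1)³ = (-3*(2 - 6*(-3)) - 1)³ = (-3*(2 + 18) - 1)³ = (-3*20 - 1)³ = (-60 - 1)³ = (-61)³ = -226981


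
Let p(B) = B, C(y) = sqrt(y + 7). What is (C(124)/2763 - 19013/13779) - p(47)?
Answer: -666626/13779 + sqrt(131)/2763 ≈ -48.376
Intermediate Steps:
C(y) = sqrt(7 + y)
(C(124)/2763 - 19013/13779) - p(47) = (sqrt(7 + 124)/2763 - 19013/13779) - 1*47 = (sqrt(131)*(1/2763) - 19013*1/13779) - 47 = (sqrt(131)/2763 - 19013/13779) - 47 = (-19013/13779 + sqrt(131)/2763) - 47 = -666626/13779 + sqrt(131)/2763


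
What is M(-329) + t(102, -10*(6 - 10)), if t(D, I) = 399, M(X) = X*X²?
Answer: -35610890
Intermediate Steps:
M(X) = X³
M(-329) + t(102, -10*(6 - 10)) = (-329)³ + 399 = -35611289 + 399 = -35610890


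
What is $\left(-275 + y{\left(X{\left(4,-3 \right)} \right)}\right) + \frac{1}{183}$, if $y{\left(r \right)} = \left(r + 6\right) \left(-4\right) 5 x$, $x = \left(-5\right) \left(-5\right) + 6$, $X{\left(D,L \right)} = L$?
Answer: $- \frac{390704}{183} \approx -2135.0$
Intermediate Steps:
$x = 31$ ($x = 25 + 6 = 31$)
$y{\left(r \right)} = -3720 - 620 r$ ($y{\left(r \right)} = \left(r + 6\right) \left(-4\right) 5 \cdot 31 = \left(6 + r\right) \left(-4\right) 5 \cdot 31 = \left(-24 - 4 r\right) 5 \cdot 31 = \left(-120 - 20 r\right) 31 = -3720 - 620 r$)
$\left(-275 + y{\left(X{\left(4,-3 \right)} \right)}\right) + \frac{1}{183} = \left(-275 - 1860\right) + \frac{1}{183} = -2135 + \frac{1}{183} = - \frac{390704}{183}$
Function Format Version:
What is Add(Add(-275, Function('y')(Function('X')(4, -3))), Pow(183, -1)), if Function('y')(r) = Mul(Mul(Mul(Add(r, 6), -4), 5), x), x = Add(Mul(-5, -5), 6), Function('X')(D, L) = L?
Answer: Rational(-390704, 183) ≈ -2135.0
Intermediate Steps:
x = 31 (x = Add(25, 6) = 31)
Function('y')(r) = Add(-3720, Mul(-620, r)) (Function('y')(r) = Mul(Mul(Mul(Add(r, 6), -4), 5), 31) = Mul(Mul(Mul(Add(6, r), -4), 5), 31) = Mul(Mul(Add(-24, Mul(-4, r)), 5), 31) = Mul(Add(-120, Mul(-20, r)), 31) = Add(-3720, Mul(-620, r)))
Add(Add(-275, Function('y')(Function('X')(4, -3))), Pow(183, -1)) = Add(Add(-275, Add(-3720, Mul(-620, -3))), Pow(183, -1)) = Add(Add(-275, Add(-3720, 1860)), Rational(1, 183)) = Add(Add(-275, -1860), Rational(1, 183)) = Add(-2135, Rational(1, 183)) = Rational(-390704, 183)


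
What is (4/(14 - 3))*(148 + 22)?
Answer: 680/11 ≈ 61.818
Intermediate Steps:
(4/(14 - 3))*(148 + 22) = (4/11)*170 = 680/11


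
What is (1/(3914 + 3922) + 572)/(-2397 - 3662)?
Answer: -4482193/47478324 ≈ -0.094405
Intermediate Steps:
(1/(3914 + 3922) + 572)/(-2397 - 3662) = (1/7836 + 572)/(-6059) = (1/7836 + 572)*(-1/6059) = (4482193/7836)*(-1/6059) = -4482193/47478324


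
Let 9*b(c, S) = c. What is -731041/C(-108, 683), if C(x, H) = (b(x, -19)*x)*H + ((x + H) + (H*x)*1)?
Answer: -731041/811979 ≈ -0.90032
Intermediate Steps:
b(c, S) = c/9
C(x, H) = H + x + H*x + H*x²/9 (C(x, H) = ((x/9)*x)*H + ((x + H) + (H*x)*1) = (x²/9)*H + ((H + x) + H*x) = H*x²/9 + (H + x + H*x) = H + x + H*x + H*x²/9)
-731041/C(-108, 683) = -731041/(683 - 108 + 683*(-108) + (⅑)*683*(-108)²) = -731041/(683 - 108 - 73764 + (⅑)*683*11664) = -731041/(683 - 108 - 73764 + 885168) = -731041/811979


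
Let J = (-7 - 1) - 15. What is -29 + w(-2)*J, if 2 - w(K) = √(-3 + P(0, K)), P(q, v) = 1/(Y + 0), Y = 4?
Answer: -75 + 23*I*√11/2 ≈ -75.0 + 38.141*I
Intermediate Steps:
P(q, v) = ¼ (P(q, v) = 1/(4 + 0) = 1/4 = ¼)
J = -23 (J = -8 - 15 = -23)
w(K) = 2 - I*√11/2 (w(K) = 2 - √(-3 + ¼) = 2 - √(-11/4) = 2 - I*√11/2)
-29 + w(-2)*J = -29 + (2 - I*√11/2)*(-23) = -29 + (-46 + 23*I*√11/2) = -75 + 23*I*√11/2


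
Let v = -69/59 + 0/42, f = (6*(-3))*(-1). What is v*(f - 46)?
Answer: 1932/59 ≈ 32.746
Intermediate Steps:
f = 18 (f = -18*(-1) = 18)
v = -69/59 (v = -69*1/59 + 0*(1/42) = -69/59 + 0 = -69/59 ≈ -1.1695)
v*(f - 46) = -69*(18 - 46)/59 = -69/59*(-28) = 1932/59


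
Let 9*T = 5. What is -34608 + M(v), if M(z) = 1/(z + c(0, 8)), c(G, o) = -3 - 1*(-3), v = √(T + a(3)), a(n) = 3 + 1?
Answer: -34608 + 3*√41/41 ≈ -34608.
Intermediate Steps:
T = 5/9 (T = (⅑)*5 = 5/9 ≈ 0.55556)
a(n) = 4
v = √41/3 (v = √(5/9 + 4) = √(41/9) = √41/3 ≈ 2.1344)
c(G, o) = 0 (c(G, o) = -3 + 3 = 0)
M(z) = 1/z (M(z) = 1/(z + 0) = 1/z)
-34608 + M(v) = -34608 + 1/(√41/3) = -34608 + 3*√41/41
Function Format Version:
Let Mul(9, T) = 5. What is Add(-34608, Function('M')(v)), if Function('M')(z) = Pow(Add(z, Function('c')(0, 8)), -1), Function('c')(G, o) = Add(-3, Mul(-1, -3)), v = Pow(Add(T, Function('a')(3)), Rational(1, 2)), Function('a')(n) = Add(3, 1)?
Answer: Add(-34608, Mul(Rational(3, 41), Pow(41, Rational(1, 2)))) ≈ -34608.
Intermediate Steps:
T = Rational(5, 9) (T = Mul(Rational(1, 9), 5) = Rational(5, 9) ≈ 0.55556)
Function('a')(n) = 4
v = Mul(Rational(1, 3), Pow(41, Rational(1, 2))) (v = Pow(Add(Rational(5, 9), 4), Rational(1, 2)) = Pow(Rational(41, 9), Rational(1, 2)) = Mul(Rational(1, 3), Pow(41, Rational(1, 2))) ≈ 2.1344)
Function('c')(G, o) = 0 (Function('c')(G, o) = Add(-3, 3) = 0)
Function('M')(z) = Pow(z, -1) (Function('M')(z) = Pow(Add(z, 0), -1) = Pow(z, -1))
Add(-34608, Function('M')(v)) = Add(-34608, Pow(Mul(Rational(1, 3), Pow(41, Rational(1, 2))), -1)) = Add(-34608, Mul(Rational(3, 41), Pow(41, Rational(1, 2))))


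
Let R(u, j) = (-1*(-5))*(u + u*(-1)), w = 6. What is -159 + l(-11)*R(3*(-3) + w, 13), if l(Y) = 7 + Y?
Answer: -159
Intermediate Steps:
R(u, j) = 0 (R(u, j) = 5*(u - u) = 5*0 = 0)
-159 + l(-11)*R(3*(-3) + w, 13) = -159 + (7 - 11)*0 = -159 - 4*0 = -159 + 0 = -159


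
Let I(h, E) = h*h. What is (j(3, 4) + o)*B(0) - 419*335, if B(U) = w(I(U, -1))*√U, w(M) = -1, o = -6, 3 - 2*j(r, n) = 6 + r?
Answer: -140365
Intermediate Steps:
I(h, E) = h²
j(r, n) = -3/2 - r/2 (j(r, n) = 3/2 - (6 + r)/2 = 3/2 + (-3 - r/2) = -3/2 - r/2)
B(U) = -√U
(j(3, 4) + o)*B(0) - 419*335 = ((-3/2 - ½*3) - 6)*(-√0) - 419*335 = ((-3/2 - 3/2) - 6)*(-1*0) - 140365 = (-3 - 6)*0 - 140365 = -9*0 - 140365 = 0 - 140365 = -140365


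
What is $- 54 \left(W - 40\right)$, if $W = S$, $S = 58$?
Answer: $-972$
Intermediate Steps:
$W = 58$
$- 54 \left(W - 40\right) = - 54 \left(58 - 40\right) = \left(-54\right) 18 = -972$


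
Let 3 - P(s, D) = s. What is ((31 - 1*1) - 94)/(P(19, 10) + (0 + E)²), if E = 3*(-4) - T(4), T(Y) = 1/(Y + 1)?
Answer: -1600/3321 ≈ -0.48178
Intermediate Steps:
P(s, D) = 3 - s
T(Y) = 1/(1 + Y)
E = -61/5 (E = 3*(-4) - 1/(1 + 4) = -12 - 1/5 = -12 - 1*⅕ = -12 - ⅕ = -61/5 ≈ -12.200)
((31 - 1*1) - 94)/(P(19, 10) + (0 + E)²) = ((31 - 1*1) - 94)/((3 - 1*19) + (0 - 61/5)²) = ((31 - 1) - 94)/((3 - 19) + (-61/5)²) = (30 - 94)/(-16 + 3721/25) = -64/3321/25 = -64*25/3321 = -1600/3321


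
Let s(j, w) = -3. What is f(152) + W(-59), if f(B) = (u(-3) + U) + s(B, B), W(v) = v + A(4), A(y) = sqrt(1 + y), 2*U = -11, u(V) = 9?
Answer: -117/2 + sqrt(5) ≈ -56.264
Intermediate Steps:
U = -11/2 (U = (1/2)*(-11) = -11/2 ≈ -5.5000)
W(v) = v + sqrt(5) (W(v) = v + sqrt(1 + 4) = v + sqrt(5))
f(B) = 1/2 (f(B) = (9 - 11/2) - 3 = 7/2 - 3 = 1/2)
f(152) + W(-59) = 1/2 + (-59 + sqrt(5)) = -117/2 + sqrt(5)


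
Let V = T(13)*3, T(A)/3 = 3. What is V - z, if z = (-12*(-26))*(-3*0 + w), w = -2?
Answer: 651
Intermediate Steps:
T(A) = 9 (T(A) = 3*3 = 9)
V = 27 (V = 9*3 = 27)
z = -624 (z = (-12*(-26))*(-3*0 - 2) = 312*(0 - 2) = 312*(-2) = -624)
V - z = 27 - 1*(-624) = 27 + 624 = 651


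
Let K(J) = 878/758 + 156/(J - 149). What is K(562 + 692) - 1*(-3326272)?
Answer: 107155894343/32215 ≈ 3.3263e+6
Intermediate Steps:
K(J) = 439/379 + 156/(-149 + J) (K(J) = 878*(1/758) + 156/(-149 + J) = 439/379 + 156/(-149 + J))
K(562 + 692) - 1*(-3326272) = (-6287 + 439*(562 + 692))/(379*(-149 + (562 + 692))) - 1*(-3326272) = (-6287 + 439*1254)/(379*(-149 + 1254)) + 3326272 = (1/379)*(-6287 + 550506)/1105 + 3326272 = (1/379)*(1/1105)*544219 + 3326272 = 41863/32215 + 3326272 = 107155894343/32215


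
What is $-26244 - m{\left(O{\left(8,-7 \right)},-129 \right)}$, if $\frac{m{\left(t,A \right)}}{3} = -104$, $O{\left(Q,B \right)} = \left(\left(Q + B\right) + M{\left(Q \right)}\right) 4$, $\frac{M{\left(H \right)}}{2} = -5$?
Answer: $-25932$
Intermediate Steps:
$M{\left(H \right)} = -10$ ($M{\left(H \right)} = 2 \left(-5\right) = -10$)
$O{\left(Q,B \right)} = -40 + 4 B + 4 Q$ ($O{\left(Q,B \right)} = \left(\left(Q + B\right) - 10\right) 4 = \left(\left(B + Q\right) - 10\right) 4 = \left(-10 + B + Q\right) 4 = -40 + 4 B + 4 Q$)
$m{\left(t,A \right)} = -312$ ($m{\left(t,A \right)} = 3 \left(-104\right) = -312$)
$-26244 - m{\left(O{\left(8,-7 \right)},-129 \right)} = -26244 - -312 = -26244 + 312 = -25932$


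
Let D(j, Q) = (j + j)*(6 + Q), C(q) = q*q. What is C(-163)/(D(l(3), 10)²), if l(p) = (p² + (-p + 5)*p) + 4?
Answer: 26569/369664 ≈ 0.071873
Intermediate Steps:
C(q) = q²
l(p) = 4 + p² + p*(5 - p) (l(p) = (p² + (5 - p)*p) + 4 = (p² + p*(5 - p)) + 4 = 4 + p² + p*(5 - p))
D(j, Q) = 2*j*(6 + Q) (D(j, Q) = (2*j)*(6 + Q) = 2*j*(6 + Q))
C(-163)/(D(l(3), 10)²) = (-163)²/((2*(4 + 5*3)*(6 + 10))²) = 26569/((2*(4 + 15)*16)²) = 26569/((2*19*16)²) = 26569/(608²) = 26569/369664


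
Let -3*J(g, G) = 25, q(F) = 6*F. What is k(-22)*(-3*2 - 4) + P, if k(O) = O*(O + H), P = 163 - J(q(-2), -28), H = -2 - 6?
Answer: -19286/3 ≈ -6428.7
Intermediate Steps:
H = -8
J(g, G) = -25/3 (J(g, G) = -⅓*25 = -25/3)
P = 514/3 (P = 163 - 1*(-25/3) = 163 + 25/3 = 514/3 ≈ 171.33)
k(O) = O*(-8 + O) (k(O) = O*(O - 8) = O*(-8 + O))
k(-22)*(-3*2 - 4) + P = (-22*(-8 - 22))*(-3*2 - 4) + 514/3 = (-22*(-30))*(-6 - 4) + 514/3 = 660*(-10) + 514/3 = -6600 + 514/3 = -19286/3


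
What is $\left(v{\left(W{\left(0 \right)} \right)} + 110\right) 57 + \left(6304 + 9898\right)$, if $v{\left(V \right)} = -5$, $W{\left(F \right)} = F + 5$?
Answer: $22187$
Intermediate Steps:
$W{\left(F \right)} = 5 + F$
$\left(v{\left(W{\left(0 \right)} \right)} + 110\right) 57 + \left(6304 + 9898\right) = \left(-5 + 110\right) 57 + \left(6304 + 9898\right) = 105 \cdot 57 + 16202 = 5985 + 16202 = 22187$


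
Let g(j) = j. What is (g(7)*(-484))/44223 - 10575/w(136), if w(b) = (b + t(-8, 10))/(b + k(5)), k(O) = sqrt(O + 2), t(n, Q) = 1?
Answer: -63601982756/6058551 - 10575*sqrt(7)/137 ≈ -10702.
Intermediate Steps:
k(O) = sqrt(2 + O)
w(b) = (1 + b)/(b + sqrt(7)) (w(b) = (b + 1)/(b + sqrt(2 + 5)) = (1 + b)/(b + sqrt(7)))
(g(7)*(-484))/44223 - 10575/w(136) = (7*(-484))/44223 - 10575*(136 + sqrt(7))/(1 + 136) = -3388*1/44223 - (1438200/137 + 10575*sqrt(7)/137) = -3388/44223 - (1438200/137 + 10575*sqrt(7)/137) = -3388/44223 - 10575*(136/137 + sqrt(7)/137) = -3388/44223 + (-1438200/137 - 10575*sqrt(7)/137) = -63601982756/6058551 - 10575*sqrt(7)/137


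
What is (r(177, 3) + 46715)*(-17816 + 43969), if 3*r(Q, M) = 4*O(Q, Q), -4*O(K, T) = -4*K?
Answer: 1227909503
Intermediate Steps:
O(K, T) = K (O(K, T) = -(-1)*K = K)
r(Q, M) = 4*Q/3 (r(Q, M) = (4*Q)/3 = 4*Q/3)
(r(177, 3) + 46715)*(-17816 + 43969) = ((4/3)*177 + 46715)*(-17816 + 43969) = (236 + 46715)*26153 = 46951*26153 = 1227909503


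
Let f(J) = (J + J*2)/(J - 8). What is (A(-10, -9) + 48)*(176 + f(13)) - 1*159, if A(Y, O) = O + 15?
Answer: 48831/5 ≈ 9766.2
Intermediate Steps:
A(Y, O) = 15 + O
f(J) = 3*J/(-8 + J) (f(J) = (J + 2*J)/(-8 + J) = (3*J)/(-8 + J) = 3*J/(-8 + J))
(A(-10, -9) + 48)*(176 + f(13)) - 1*159 = ((15 - 9) + 48)*(176 + 3*13/(-8 + 13)) - 1*159 = (6 + 48)*(176 + 3*13/5) - 159 = 54*(176 + 3*13*(⅕)) - 159 = 54*(176 + 39/5) - 159 = 54*(919/5) - 159 = 49626/5 - 159 = 48831/5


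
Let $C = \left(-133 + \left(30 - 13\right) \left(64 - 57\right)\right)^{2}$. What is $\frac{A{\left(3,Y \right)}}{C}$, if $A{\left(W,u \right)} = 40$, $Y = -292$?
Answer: $\frac{10}{49} \approx 0.20408$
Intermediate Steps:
$C = 196$ ($C = \left(-133 + 17 \cdot 7\right)^{2} = \left(-133 + 119\right)^{2} = \left(-14\right)^{2} = 196$)
$\frac{A{\left(3,Y \right)}}{C} = \frac{40}{196} = 40 \cdot \frac{1}{196} = \frac{10}{49}$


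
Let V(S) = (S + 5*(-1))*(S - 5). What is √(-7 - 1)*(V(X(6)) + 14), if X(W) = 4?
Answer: 30*I*√2 ≈ 42.426*I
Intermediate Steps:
V(S) = (-5 + S)² (V(S) = (S - 5)*(-5 + S) = (-5 + S)*(-5 + S) = (-5 + S)²)
√(-7 - 1)*(V(X(6)) + 14) = √(-7 - 1)*((-5 + 4)² + 14) = √(-8)*((-1)² + 14) = (2*I*√2)*(1 + 14) = (2*I*√2)*15 = 30*I*√2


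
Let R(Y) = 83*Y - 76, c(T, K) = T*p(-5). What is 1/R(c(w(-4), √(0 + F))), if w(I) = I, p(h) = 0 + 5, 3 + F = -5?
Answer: -1/1736 ≈ -0.00057604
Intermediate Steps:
F = -8 (F = -3 - 5 = -8)
p(h) = 5
c(T, K) = 5*T (c(T, K) = T*5 = 5*T)
R(Y) = -76 + 83*Y
1/R(c(w(-4), √(0 + F))) = 1/(-76 + 83*(5*(-4))) = 1/(-76 + 83*(-20)) = 1/(-76 - 1660) = 1/(-1736) = -1/1736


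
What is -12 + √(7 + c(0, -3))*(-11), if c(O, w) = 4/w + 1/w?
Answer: -12 - 44*√3/3 ≈ -37.403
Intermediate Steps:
c(O, w) = 5/w (c(O, w) = 4/w + 1/w = 5/w)
-12 + √(7 + c(0, -3))*(-11) = -12 + √(7 + 5/(-3))*(-11) = -12 + √(7 + 5*(-⅓))*(-11) = -12 + √(7 - 5/3)*(-11) = -12 + √(16/3)*(-11) = -12 + (4*√3/3)*(-11) = -12 - 44*√3/3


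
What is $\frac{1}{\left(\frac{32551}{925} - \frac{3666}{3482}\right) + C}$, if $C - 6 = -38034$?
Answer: $- \frac{1610425}{61186266134} \approx -2.632 \cdot 10^{-5}$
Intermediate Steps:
$C = -38028$ ($C = 6 - 38034 = -38028$)
$\frac{1}{\left(\frac{32551}{925} - \frac{3666}{3482}\right) + C} = \frac{1}{\left(\frac{32551}{925} - \frac{3666}{3482}\right) - 38028} = \frac{1}{\left(32551 \cdot \frac{1}{925} - \frac{1833}{1741}\right) - 38028} = \frac{1}{\left(\frac{32551}{925} - \frac{1833}{1741}\right) - 38028} = \frac{1}{\frac{54975766}{1610425} - 38028} = \frac{1}{- \frac{61186266134}{1610425}} = - \frac{1610425}{61186266134}$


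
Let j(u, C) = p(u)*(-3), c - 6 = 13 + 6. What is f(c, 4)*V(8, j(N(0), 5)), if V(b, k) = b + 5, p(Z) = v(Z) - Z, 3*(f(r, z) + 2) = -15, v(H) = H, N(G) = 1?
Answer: -91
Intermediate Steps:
c = 25 (c = 6 + (13 + 6) = 6 + 19 = 25)
f(r, z) = -7 (f(r, z) = -2 + (1/3)*(-15) = -2 - 5 = -7)
p(Z) = 0 (p(Z) = Z - Z = 0)
j(u, C) = 0 (j(u, C) = 0*(-3) = 0)
V(b, k) = 5 + b
f(c, 4)*V(8, j(N(0), 5)) = -7*(5 + 8) = -7*13 = -91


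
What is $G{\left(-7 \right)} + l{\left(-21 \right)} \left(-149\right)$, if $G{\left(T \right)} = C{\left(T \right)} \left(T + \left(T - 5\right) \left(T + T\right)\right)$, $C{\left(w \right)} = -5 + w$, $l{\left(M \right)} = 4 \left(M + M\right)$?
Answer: $23100$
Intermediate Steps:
$l{\left(M \right)} = 8 M$ ($l{\left(M \right)} = 4 \cdot 2 M = 8 M$)
$G{\left(T \right)} = \left(-5 + T\right) \left(T + 2 T \left(-5 + T\right)\right)$ ($G{\left(T \right)} = \left(-5 + T\right) \left(T + \left(T - 5\right) \left(T + T\right)\right) = \left(-5 + T\right) \left(T + \left(-5 + T\right) 2 T\right) = \left(-5 + T\right) \left(T + 2 T \left(-5 + T\right)\right)$)
$G{\left(-7 \right)} + l{\left(-21 \right)} \left(-149\right) = - 7 \left(-9 + 2 \left(-7\right)\right) \left(-5 - 7\right) + 8 \left(-21\right) \left(-149\right) = \left(-7\right) \left(-9 - 14\right) \left(-12\right) - -25032 = \left(-7\right) \left(-23\right) \left(-12\right) + 25032 = -1932 + 25032 = 23100$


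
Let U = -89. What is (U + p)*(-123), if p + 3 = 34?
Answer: 7134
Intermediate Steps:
p = 31 (p = -3 + 34 = 31)
(U + p)*(-123) = (-89 + 31)*(-123) = -58*(-123) = 7134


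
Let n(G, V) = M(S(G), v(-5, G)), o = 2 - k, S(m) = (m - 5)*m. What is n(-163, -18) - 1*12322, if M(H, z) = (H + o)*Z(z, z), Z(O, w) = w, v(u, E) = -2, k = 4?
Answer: -67086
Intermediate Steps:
S(m) = m*(-5 + m) (S(m) = (-5 + m)*m = m*(-5 + m))
o = -2 (o = 2 - 1*4 = 2 - 4 = -2)
M(H, z) = z*(-2 + H) (M(H, z) = (H - 2)*z = (-2 + H)*z = z*(-2 + H))
n(G, V) = 4 - 2*G*(-5 + G) (n(G, V) = -2*(-2 + G*(-5 + G)) = 4 - 2*G*(-5 + G))
n(-163, -18) - 1*12322 = (4 - 2*(-163)*(-5 - 163)) - 1*12322 = (4 - 2*(-163)*(-168)) - 12322 = (4 - 54768) - 12322 = -54764 - 12322 = -67086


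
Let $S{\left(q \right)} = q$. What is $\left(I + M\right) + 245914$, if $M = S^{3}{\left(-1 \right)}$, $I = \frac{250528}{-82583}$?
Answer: $\frac{20307982751}{82583} \approx 2.4591 \cdot 10^{5}$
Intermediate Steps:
$I = - \frac{250528}{82583}$ ($I = 250528 \left(- \frac{1}{82583}\right) = - \frac{250528}{82583} \approx -3.0336$)
$M = -1$ ($M = \left(-1\right)^{3} = -1$)
$\left(I + M\right) + 245914 = \left(- \frac{250528}{82583} - 1\right) + 245914 = - \frac{333111}{82583} + 245914 = \frac{20307982751}{82583}$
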